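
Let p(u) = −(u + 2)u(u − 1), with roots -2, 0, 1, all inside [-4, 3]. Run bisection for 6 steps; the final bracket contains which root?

p(-0.5) = -1.125 < 0, so the root lies in [-4, -0.5]
p(-2.25) = 1.828125 > 0, so the root lies in [-2.25, -0.5]
p(-1.375) = -2.041016 < 0, so the root lies in [-2.25, -1.375]
p(-1.8125) = -0.9558 < 0, so the root lies in [-2.25, -1.8125]
p(-2.03125) = 0.1924 > 0, so the root lies in [-2.03125, -1.8125]
p(-1.921875) = -0.4387 < 0, so the root lies in [-2.03125, -1.921875]

-2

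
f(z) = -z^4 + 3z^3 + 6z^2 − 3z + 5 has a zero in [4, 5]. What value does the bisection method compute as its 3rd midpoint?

m = 4.5, f(m) = -23.6875 (−); new bracket [4, 4.5]
m = 4.25, f(m) = 4.667969 (+); new bracket [4.25, 4.5]
m = 4.375, f(m) = -8.424072 (−); new bracket [4.25, 4.375]

4.375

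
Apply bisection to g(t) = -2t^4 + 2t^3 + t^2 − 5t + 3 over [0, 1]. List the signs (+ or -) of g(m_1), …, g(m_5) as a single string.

midpoint 0.5: g = 0.875 > 0 → [0.5, 1]
midpoint 0.75: g = 0.023438 > 0 → [0.75, 1]
midpoint 0.875: g = -0.441895 < 0 → [0.75, 0.875]
midpoint 0.8125: g = -0.2012 < 0 → [0.75, 0.8125]
midpoint 0.78125: g = -0.0873 < 0 → [0.75, 0.78125]

++---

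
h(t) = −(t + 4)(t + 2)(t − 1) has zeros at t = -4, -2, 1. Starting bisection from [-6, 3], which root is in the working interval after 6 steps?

midpoint -1.5: h = 3.125 > 0 → [-1.5, 3]
midpoint 0.75: h = 3.265625 > 0 → [0.75, 3]
midpoint 1.875: h = -19.919922 < 0 → [0.75, 1.875]
midpoint 1.3125: h = -5.4993 < 0 → [0.75, 1.3125]
midpoint 1.03125: h = -0.4766 < 0 → [0.75, 1.03125]
midpoint 0.890625: h = 1.5462 > 0 → [0.890625, 1.03125]

1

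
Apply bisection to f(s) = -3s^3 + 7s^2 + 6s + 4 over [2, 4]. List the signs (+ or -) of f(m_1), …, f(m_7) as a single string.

f(3) = 4 > 0, so the root lies in [3, 4]
f(3.5) = -17.875 < 0, so the root lies in [3, 3.5]
f(3.25) = -5.546875 < 0, so the root lies in [3, 3.25]
f(3.125) = -0.4434 < 0, so the root lies in [3, 3.125]
f(3.0625) = 1.8586 > 0, so the root lies in [3.0625, 3.125]
f(3.09375) = 0.728 > 0, so the root lies in [3.09375, 3.125]
f(3.109375) = 0.1474 > 0, so the root lies in [3.109375, 3.125]

+---+++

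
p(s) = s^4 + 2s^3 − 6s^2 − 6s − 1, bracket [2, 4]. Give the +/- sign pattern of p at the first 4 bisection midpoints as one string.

p(3) = 62 > 0, so the root lies in [2, 3]
p(2.5) = 16.8125 > 0, so the root lies in [2, 2.5]
p(2.25) = 3.535156 > 0, so the root lies in [2, 2.25]
p(2.125) = -1.2615 < 0, so the root lies in [2.125, 2.25]

+++-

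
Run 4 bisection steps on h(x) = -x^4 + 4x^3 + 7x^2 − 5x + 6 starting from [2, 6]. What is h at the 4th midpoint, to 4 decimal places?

x = 4 gives h = 98, positive; keep [4, 6]
x = 5 gives h = 31, positive; keep [5, 6]
x = 5.5 gives h = -59.3125, negative; keep [5, 5.5]
x = 5.25 gives h = -8.1914, negative; keep [5, 5.25]

-8.1914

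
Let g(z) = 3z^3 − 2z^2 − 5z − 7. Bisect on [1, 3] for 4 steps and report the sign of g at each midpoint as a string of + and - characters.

-+++

m = 2, g(m) = -1 (−); new bracket [2, 3]
m = 2.5, g(m) = 14.875 (+); new bracket [2, 2.5]
m = 2.25, g(m) = 5.796875 (+); new bracket [2, 2.25]
m = 2.125, g(m) = 2.1309 (+); new bracket [2, 2.125]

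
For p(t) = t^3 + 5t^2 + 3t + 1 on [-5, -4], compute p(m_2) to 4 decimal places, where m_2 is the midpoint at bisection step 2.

p(-4.5) = -2.375 < 0, so the root lies in [-4.5, -4]
p(-4.25) = 1.796875 > 0, so the root lies in [-4.5, -4.25]

1.7969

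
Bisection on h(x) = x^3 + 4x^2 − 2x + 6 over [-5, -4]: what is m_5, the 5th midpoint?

-4.71875

x = -4.5 gives h = 4.875, positive; keep [-5, -4.5]
x = -4.75 gives h = -1.421875, negative; keep [-4.75, -4.5]
x = -4.625 gives h = 1.880859, positive; keep [-4.75, -4.625]
x = -4.6875 gives h = 0.2688, positive; keep [-4.75, -4.6875]
x = -4.71875 gives h = -0.5666, negative; keep [-4.71875, -4.6875]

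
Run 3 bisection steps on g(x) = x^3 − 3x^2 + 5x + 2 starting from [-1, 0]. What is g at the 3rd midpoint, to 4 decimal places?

-0.3496

midpoint -0.5: g = -1.375 < 0 → [-0.5, 0]
midpoint -0.25: g = 0.546875 > 0 → [-0.5, -0.25]
midpoint -0.375: g = -0.349609 < 0 → [-0.375, -0.25]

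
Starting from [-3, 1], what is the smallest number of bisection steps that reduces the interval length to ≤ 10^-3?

12

Width after n steps is 4/2^n. Need 2^n ≥ 4/10^-3 = 4000.
2^11 = 2048 < 4000 ≤ 2^12 = 4096, so n = 12.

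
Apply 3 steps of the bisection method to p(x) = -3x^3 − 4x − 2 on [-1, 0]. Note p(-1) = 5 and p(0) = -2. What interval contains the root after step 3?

[-0.5, -0.375]

midpoint -0.5: p = 0.375 > 0 → [-0.5, 0]
midpoint -0.25: p = -0.953125 < 0 → [-0.5, -0.25]
midpoint -0.375: p = -0.341797 < 0 → [-0.5, -0.375]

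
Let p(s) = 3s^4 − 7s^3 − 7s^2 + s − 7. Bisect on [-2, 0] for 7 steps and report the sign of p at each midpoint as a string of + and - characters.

midpoint -1: p = -5 < 0 → [-2, -1]
midpoint -1.5: p = 14.5625 > 0 → [-1.5, -1]
midpoint -1.25: p = 1.808594 > 0 → [-1.25, -1]
midpoint -1.125: p = -2.2122 < 0 → [-1.25, -1.125]
midpoint -1.1875: p = -0.371 < 0 → [-1.25, -1.1875]
midpoint -1.21875: p = 0.6745 > 0 → [-1.21875, -1.1875]
midpoint -1.203125: p = 0.1409 > 0 → [-1.203125, -1.1875]

-++--++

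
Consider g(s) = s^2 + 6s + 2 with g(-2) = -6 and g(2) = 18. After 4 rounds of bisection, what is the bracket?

g(0) = 2 > 0, so the root lies in [-2, 0]
g(-1) = -3 < 0, so the root lies in [-1, 0]
g(-0.5) = -0.75 < 0, so the root lies in [-0.5, 0]
g(-0.25) = 0.5625 > 0, so the root lies in [-0.5, -0.25]

[-0.5, -0.25]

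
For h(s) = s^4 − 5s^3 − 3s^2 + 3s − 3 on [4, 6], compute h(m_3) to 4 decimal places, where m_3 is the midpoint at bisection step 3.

-33.7617

m = 5, h(m) = -63 (−); new bracket [5, 6]
m = 5.5, h(m) = 5.9375 (+); new bracket [5, 5.5]
m = 5.25, h(m) = -33.761719 (−); new bracket [5.25, 5.5]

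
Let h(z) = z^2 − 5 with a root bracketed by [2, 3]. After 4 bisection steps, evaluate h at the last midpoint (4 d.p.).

z = 2.5 gives h = 1.25, positive; keep [2, 2.5]
z = 2.25 gives h = 0.0625, positive; keep [2, 2.25]
z = 2.125 gives h = -0.484375, negative; keep [2.125, 2.25]
z = 2.1875 gives h = -0.2148, negative; keep [2.1875, 2.25]

-0.2148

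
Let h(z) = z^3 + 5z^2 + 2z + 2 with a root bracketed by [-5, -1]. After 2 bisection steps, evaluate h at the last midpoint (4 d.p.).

10.0000

midpoint -3: h = 14 > 0 → [-5, -3]
midpoint -4: h = 10 > 0 → [-5, -4]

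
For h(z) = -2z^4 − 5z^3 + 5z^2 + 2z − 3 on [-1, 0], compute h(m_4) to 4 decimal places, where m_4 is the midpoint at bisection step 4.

z = -0.5 gives h = -2.25, negative; keep [-1, -0.5]
z = -0.75 gives h = -0.210938, negative; keep [-1, -0.75]
z = -0.875 gives h = 1.255371, positive; keep [-0.875, -0.75]
z = -0.8125 gives h = 0.4861, positive; keep [-0.8125, -0.75]

0.4861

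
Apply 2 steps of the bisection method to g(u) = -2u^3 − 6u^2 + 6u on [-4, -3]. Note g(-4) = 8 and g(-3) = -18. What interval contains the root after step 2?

[-4, -3.75]

midpoint -3.5: g = -8.75 < 0 → [-4, -3.5]
midpoint -3.75: g = -1.40625 < 0 → [-4, -3.75]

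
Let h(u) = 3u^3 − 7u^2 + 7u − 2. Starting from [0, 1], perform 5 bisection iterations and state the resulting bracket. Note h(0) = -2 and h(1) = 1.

midpoint 0.5: h = 0.125 > 0 → [0, 0.5]
midpoint 0.25: h = -0.640625 < 0 → [0.25, 0.5]
midpoint 0.375: h = -0.201172 < 0 → [0.375, 0.5]
midpoint 0.4375: h = -0.0261 < 0 → [0.4375, 0.5]
midpoint 0.46875: h = 0.0522 > 0 → [0.4375, 0.46875]

[0.4375, 0.46875]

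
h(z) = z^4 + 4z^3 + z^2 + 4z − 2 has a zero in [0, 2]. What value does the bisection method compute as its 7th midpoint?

0.390625

z = 1 gives h = 8, positive; keep [0, 1]
z = 0.5 gives h = 0.8125, positive; keep [0, 0.5]
z = 0.25 gives h = -0.871094, negative; keep [0.25, 0.5]
z = 0.375 gives h = -0.1287, negative; keep [0.375, 0.5]
z = 0.4375 gives h = 0.313, positive; keep [0.375, 0.4375]
z = 0.40625 gives h = 0.0855, positive; keep [0.375, 0.40625]
z = 0.390625 gives h = -0.0232, negative; keep [0.390625, 0.40625]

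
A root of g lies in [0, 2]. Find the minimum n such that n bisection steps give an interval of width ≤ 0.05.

Width after n steps is 2/2^n. Need 2^n ≥ 2/0.05 = 40.
2^5 = 32 < 40 ≤ 2^6 = 64, so n = 6.

6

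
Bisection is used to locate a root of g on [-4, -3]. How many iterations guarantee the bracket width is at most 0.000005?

18

Width after n steps is 1/2^n. Need 2^n ≥ 1/0.000005 = 200000.
2^17 = 131072 < 200000 ≤ 2^18 = 262144, so n = 18.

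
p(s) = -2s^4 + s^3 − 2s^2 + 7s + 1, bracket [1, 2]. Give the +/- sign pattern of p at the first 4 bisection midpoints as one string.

+---

midpoint 1.5: p = 0.25 > 0 → [1.5, 2]
midpoint 1.75: p = -6.273438 < 0 → [1.5, 1.75]
midpoint 1.625: p = -2.561035 < 0 → [1.5, 1.625]
midpoint 1.5625: p = -1.0515 < 0 → [1.5, 1.5625]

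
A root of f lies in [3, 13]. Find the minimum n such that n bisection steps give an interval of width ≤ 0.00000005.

Width after n steps is 10/2^n. Need 2^n ≥ 10/0.00000005 = 200000000.
2^27 = 134217728 < 200000000 ≤ 2^28 = 268435456, so n = 28.

28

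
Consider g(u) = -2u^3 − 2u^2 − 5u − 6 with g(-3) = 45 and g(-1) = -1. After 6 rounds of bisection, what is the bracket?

g(-2) = 12 > 0, so the root lies in [-2, -1]
g(-1.5) = 3.75 > 0, so the root lies in [-1.5, -1]
g(-1.25) = 1.03125 > 0, so the root lies in [-1.25, -1]
g(-1.125) = -0.0586 < 0, so the root lies in [-1.25, -1.125]
g(-1.1875) = 0.4663 > 0, so the root lies in [-1.1875, -1.125]
g(-1.15625) = 0.199 > 0, so the root lies in [-1.15625, -1.125]

[-1.15625, -1.125]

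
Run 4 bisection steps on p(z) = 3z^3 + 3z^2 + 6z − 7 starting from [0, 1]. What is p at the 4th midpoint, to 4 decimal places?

m = 0.5, p(m) = -2.875 (−); new bracket [0.5, 1]
m = 0.75, p(m) = 0.453125 (+); new bracket [0.5, 0.75]
m = 0.625, p(m) = -1.345703 (−); new bracket [0.625, 0.75]
m = 0.6875, p(m) = -0.4822 (−); new bracket [0.6875, 0.75]

-0.4822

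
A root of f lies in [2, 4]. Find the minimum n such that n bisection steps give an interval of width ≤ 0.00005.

16

Width after n steps is 2/2^n. Need 2^n ≥ 2/0.00005 = 40000.
2^15 = 32768 < 40000 ≤ 2^16 = 65536, so n = 16.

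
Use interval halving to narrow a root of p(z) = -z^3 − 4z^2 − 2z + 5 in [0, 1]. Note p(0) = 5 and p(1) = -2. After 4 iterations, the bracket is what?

[0.8125, 0.875]

p(0.5) = 2.875 > 0, so the root lies in [0.5, 1]
p(0.75) = 0.828125 > 0, so the root lies in [0.75, 1]
p(0.875) = -0.482422 < 0, so the root lies in [0.75, 0.875]
p(0.8125) = 0.198 > 0, so the root lies in [0.8125, 0.875]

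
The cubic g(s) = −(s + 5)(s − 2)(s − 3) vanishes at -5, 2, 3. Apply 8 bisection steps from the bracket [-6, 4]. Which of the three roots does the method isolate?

m = -1, g(m) = -48 (−); new bracket [-6, -1]
m = -3.5, g(m) = -53.625 (−); new bracket [-6, -3.5]
m = -4.75, g(m) = -13.078125 (−); new bracket [-6, -4.75]
m = -5.375, g(m) = 23.1621 (+); new bracket [-5.375, -4.75]
m = -5.0625, g(m) = 3.5588 (+); new bracket [-5.0625, -4.75]
m = -4.90625, g(m) = -5.119 (−); new bracket [-5.0625, -4.90625]
m = -4.984375, g(m) = -0.8713 (−); new bracket [-5.0625, -4.984375]
m = -5.0234375, g(m) = 1.3208 (+); new bracket [-5.0234375, -4.984375]

-5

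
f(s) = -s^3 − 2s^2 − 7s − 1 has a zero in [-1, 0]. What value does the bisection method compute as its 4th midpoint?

-0.1875

m = -0.5, f(m) = 2.125 (+); new bracket [-0.5, 0]
m = -0.25, f(m) = 0.640625 (+); new bracket [-0.25, 0]
m = -0.125, f(m) = -0.154297 (−); new bracket [-0.25, -0.125]
m = -0.1875, f(m) = 0.2488 (+); new bracket [-0.1875, -0.125]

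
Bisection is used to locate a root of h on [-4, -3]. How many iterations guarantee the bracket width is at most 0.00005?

Width after n steps is 1/2^n. Need 2^n ≥ 1/0.00005 = 20000.
2^14 = 16384 < 20000 ≤ 2^15 = 32768, so n = 15.

15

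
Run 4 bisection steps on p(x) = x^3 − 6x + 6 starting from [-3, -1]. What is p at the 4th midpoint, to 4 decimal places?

-0.5137

p(-2) = 10 > 0, so the root lies in [-3, -2]
p(-2.5) = 5.375 > 0, so the root lies in [-3, -2.5]
p(-2.75) = 1.703125 > 0, so the root lies in [-3, -2.75]
p(-2.875) = -0.5137 < 0, so the root lies in [-2.875, -2.75]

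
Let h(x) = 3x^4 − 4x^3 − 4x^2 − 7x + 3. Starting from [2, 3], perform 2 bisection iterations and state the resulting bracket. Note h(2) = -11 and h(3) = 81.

[2.25, 2.5]

m = 2.5, h(m) = 15.1875 (+); new bracket [2, 2.5]
m = 2.25, h(m) = -1.675781 (−); new bracket [2.25, 2.5]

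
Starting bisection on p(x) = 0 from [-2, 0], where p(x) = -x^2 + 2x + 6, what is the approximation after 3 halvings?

midpoint -1: p = 3 > 0 → [-2, -1]
midpoint -1.5: p = 0.75 > 0 → [-2, -1.5]
midpoint -1.75: p = -0.5625 < 0 → [-1.75, -1.5]

-1.75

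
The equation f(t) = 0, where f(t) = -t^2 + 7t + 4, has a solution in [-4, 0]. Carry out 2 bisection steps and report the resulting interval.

f(-2) = -14 < 0, so the root lies in [-2, 0]
f(-1) = -4 < 0, so the root lies in [-1, 0]

[-1, 0]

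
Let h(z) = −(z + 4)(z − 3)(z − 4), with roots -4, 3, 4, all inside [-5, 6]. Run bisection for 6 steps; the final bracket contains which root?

-4

midpoint 0.5: h = -39.375 < 0 → [-5, 0.5]
midpoint -2.25: h = -57.421875 < 0 → [-5, -2.25]
midpoint -3.625: h = -18.943359 < 0 → [-5, -3.625]
midpoint -4.3125: h = 18.9954 > 0 → [-4.3125, -3.625]
midpoint -3.96875: h = -1.7354 < 0 → [-4.3125, -3.96875]
midpoint -4.140625: h = 8.1744 > 0 → [-4.140625, -3.96875]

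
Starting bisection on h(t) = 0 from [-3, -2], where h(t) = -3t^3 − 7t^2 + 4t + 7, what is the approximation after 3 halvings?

-2.375

midpoint -2.5: h = 0.125 > 0 → [-2.5, -2]
midpoint -2.25: h = -3.265625 < 0 → [-2.5, -2.25]
midpoint -2.375: h = -1.794922 < 0 → [-2.5, -2.375]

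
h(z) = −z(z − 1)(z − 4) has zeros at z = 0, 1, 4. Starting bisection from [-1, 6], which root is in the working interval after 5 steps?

4

m = 2.5, h(m) = 5.625 (+); new bracket [2.5, 6]
m = 4.25, h(m) = -3.453125 (−); new bracket [2.5, 4.25]
m = 3.375, h(m) = 5.009766 (+); new bracket [3.375, 4.25]
m = 3.8125, h(m) = 2.0105 (+); new bracket [3.8125, 4.25]
m = 4.03125, h(m) = -0.3819 (−); new bracket [3.8125, 4.03125]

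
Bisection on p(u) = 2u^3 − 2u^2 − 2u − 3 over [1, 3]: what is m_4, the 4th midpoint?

p(2) = 1 > 0, so the root lies in [1, 2]
p(1.5) = -3.75 < 0, so the root lies in [1.5, 2]
p(1.75) = -1.90625 < 0, so the root lies in [1.75, 2]
p(1.875) = -0.5977 < 0, so the root lies in [1.875, 2]

1.875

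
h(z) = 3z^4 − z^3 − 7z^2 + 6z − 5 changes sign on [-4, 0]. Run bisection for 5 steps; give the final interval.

[-1.875, -1.75]

m = -2, h(m) = 11 (+); new bracket [-2, 0]
m = -1, h(m) = -14 (−); new bracket [-2, -1]
m = -1.5, h(m) = -11.1875 (−); new bracket [-2, -1.5]
m = -1.75, h(m) = -3.4414 (−); new bracket [-2, -1.75]
m = -1.875, h(m) = 2.8113 (+); new bracket [-1.875, -1.75]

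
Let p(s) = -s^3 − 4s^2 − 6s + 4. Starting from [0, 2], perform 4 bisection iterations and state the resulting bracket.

midpoint 1: p = -7 < 0 → [0, 1]
midpoint 0.5: p = -0.125 < 0 → [0, 0.5]
midpoint 0.25: p = 2.234375 > 0 → [0.25, 0.5]
midpoint 0.375: p = 1.1348 > 0 → [0.375, 0.5]

[0.375, 0.5]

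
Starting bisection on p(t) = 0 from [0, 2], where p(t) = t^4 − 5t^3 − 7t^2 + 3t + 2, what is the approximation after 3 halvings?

0.75

p(1) = -6 < 0, so the root lies in [0, 1]
p(0.5) = 1.1875 > 0, so the root lies in [0.5, 1]
p(0.75) = -1.480469 < 0, so the root lies in [0.5, 0.75]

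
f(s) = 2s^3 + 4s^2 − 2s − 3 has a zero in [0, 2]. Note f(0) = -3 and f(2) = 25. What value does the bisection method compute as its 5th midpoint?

0.9375

midpoint 1: f = 1 > 0 → [0, 1]
midpoint 0.5: f = -2.75 < 0 → [0.5, 1]
midpoint 0.75: f = -1.40625 < 0 → [0.75, 1]
midpoint 0.875: f = -0.3477 < 0 → [0.875, 1]
midpoint 0.9375: f = 0.2886 > 0 → [0.875, 0.9375]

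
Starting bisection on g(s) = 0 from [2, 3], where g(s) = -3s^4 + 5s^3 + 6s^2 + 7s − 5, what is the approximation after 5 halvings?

midpoint 2.5: g = 10.9375 > 0 → [2.5, 3]
midpoint 2.75: g = -7.964844 < 0 → [2.5, 2.75]
midpoint 2.625: g = 2.716064 > 0 → [2.625, 2.75]
midpoint 2.6875: g = -2.2974 < 0 → [2.625, 2.6875]
midpoint 2.65625: g = 0.2886 > 0 → [2.65625, 2.6875]

2.65625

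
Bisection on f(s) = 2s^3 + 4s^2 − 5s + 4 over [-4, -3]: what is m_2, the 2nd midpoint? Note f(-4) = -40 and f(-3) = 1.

midpoint -3.5: f = -15.25 < 0 → [-3.5, -3]
midpoint -3.25: f = -6.15625 < 0 → [-3.25, -3]

-3.25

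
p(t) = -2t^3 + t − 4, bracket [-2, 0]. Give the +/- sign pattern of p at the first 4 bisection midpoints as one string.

midpoint -1: p = -3 < 0 → [-2, -1]
midpoint -1.5: p = 1.25 > 0 → [-1.5, -1]
midpoint -1.25: p = -1.34375 < 0 → [-1.5, -1.25]
midpoint -1.375: p = -0.1758 < 0 → [-1.5, -1.375]

-+--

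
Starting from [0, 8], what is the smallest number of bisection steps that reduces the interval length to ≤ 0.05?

8

Width after n steps is 8/2^n. Need 2^n ≥ 8/0.05 = 160.
2^7 = 128 < 160 ≤ 2^8 = 256, so n = 8.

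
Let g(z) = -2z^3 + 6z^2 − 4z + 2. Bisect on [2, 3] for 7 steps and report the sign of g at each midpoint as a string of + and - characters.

-+-+--+

midpoint 2.5: g = -1.75 < 0 → [2, 2.5]
midpoint 2.25: g = 0.59375 > 0 → [2.25, 2.5]
midpoint 2.375: g = -0.449219 < 0 → [2.25, 2.375]
midpoint 2.3125: g = 0.103 > 0 → [2.3125, 2.375]
midpoint 2.34375: g = -0.1652 < 0 → [2.3125, 2.34375]
midpoint 2.328125: g = -0.0292 < 0 → [2.3125, 2.328125]
midpoint 2.3203125: g = 0.0374 > 0 → [2.3203125, 2.328125]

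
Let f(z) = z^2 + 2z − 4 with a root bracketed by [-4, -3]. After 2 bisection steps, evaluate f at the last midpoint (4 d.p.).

0.0625

m = -3.5, f(m) = 1.25 (+); new bracket [-3.5, -3]
m = -3.25, f(m) = 0.0625 (+); new bracket [-3.25, -3]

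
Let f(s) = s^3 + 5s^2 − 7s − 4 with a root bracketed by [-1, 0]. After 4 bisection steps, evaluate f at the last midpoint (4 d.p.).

s = -0.5 gives f = 0.625, positive; keep [-0.5, 0]
s = -0.25 gives f = -1.953125, negative; keep [-0.5, -0.25]
s = -0.375 gives f = -0.724609, negative; keep [-0.5, -0.375]
s = -0.4375 gives f = -0.0642, negative; keep [-0.5, -0.4375]

-0.0642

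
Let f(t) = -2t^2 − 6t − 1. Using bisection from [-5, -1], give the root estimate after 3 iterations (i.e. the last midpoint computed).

m = -3, f(m) = -1 (−); new bracket [-3, -1]
m = -2, f(m) = 3 (+); new bracket [-3, -2]
m = -2.5, f(m) = 1.5 (+); new bracket [-3, -2.5]

-2.5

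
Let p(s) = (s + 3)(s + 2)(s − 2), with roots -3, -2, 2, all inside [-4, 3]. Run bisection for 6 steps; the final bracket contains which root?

p(-0.5) = -9.375 < 0, so the root lies in [-0.5, 3]
p(1.25) = -10.359375 < 0, so the root lies in [1.25, 3]
p(2.125) = 2.642578 > 0, so the root lies in [1.25, 2.125]
p(1.6875) = -5.4016 < 0, so the root lies in [1.6875, 2.125]
p(1.90625) = -1.7967 < 0, so the root lies in [1.90625, 2.125]
p(2.015625) = 0.3147 > 0, so the root lies in [1.90625, 2.015625]

2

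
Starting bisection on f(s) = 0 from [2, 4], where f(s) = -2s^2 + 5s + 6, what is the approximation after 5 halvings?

3.4375

midpoint 3: f = 3 > 0 → [3, 4]
midpoint 3.5: f = -1 < 0 → [3, 3.5]
midpoint 3.25: f = 1.125 > 0 → [3.25, 3.5]
midpoint 3.375: f = 0.0938 > 0 → [3.375, 3.5]
midpoint 3.4375: f = -0.4453 < 0 → [3.375, 3.4375]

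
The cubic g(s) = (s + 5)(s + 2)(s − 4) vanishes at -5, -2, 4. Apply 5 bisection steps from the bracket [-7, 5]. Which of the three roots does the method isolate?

s = -1 gives g = -20, negative; keep [-1, 5]
s = 2 gives g = -56, negative; keep [2, 5]
s = 3.5 gives g = -23.375, negative; keep [3.5, 5]
s = 4.25 gives g = 14.4531, positive; keep [3.5, 4.25]
s = 3.875 gives g = -6.5176, negative; keep [3.875, 4.25]

4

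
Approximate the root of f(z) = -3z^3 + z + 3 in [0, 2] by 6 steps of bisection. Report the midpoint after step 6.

m = 1, f(m) = 1 (+); new bracket [1, 2]
m = 1.5, f(m) = -5.625 (−); new bracket [1, 1.5]
m = 1.25, f(m) = -1.609375 (−); new bracket [1, 1.25]
m = 1.125, f(m) = -0.1465 (−); new bracket [1, 1.125]
m = 1.0625, f(m) = 0.4641 (+); new bracket [1.0625, 1.125]
m = 1.09375, f(m) = 0.1684 (+); new bracket [1.09375, 1.125]

1.09375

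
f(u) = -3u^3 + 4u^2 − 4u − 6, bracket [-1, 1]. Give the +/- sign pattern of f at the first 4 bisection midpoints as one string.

m = 0, f(m) = -6 (−); new bracket [-1, 0]
m = -0.5, f(m) = -2.625 (−); new bracket [-1, -0.5]
m = -0.75, f(m) = 0.515625 (+); new bracket [-0.75, -0.5]
m = -0.625, f(m) = -1.2051 (−); new bracket [-0.75, -0.625]

--+-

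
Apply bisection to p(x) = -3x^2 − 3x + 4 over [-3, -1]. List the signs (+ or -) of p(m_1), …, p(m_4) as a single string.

-++-

midpoint -2: p = -2 < 0 → [-2, -1]
midpoint -1.5: p = 1.75 > 0 → [-2, -1.5]
midpoint -1.75: p = 0.0625 > 0 → [-2, -1.75]
midpoint -1.875: p = -0.9219 < 0 → [-1.875, -1.75]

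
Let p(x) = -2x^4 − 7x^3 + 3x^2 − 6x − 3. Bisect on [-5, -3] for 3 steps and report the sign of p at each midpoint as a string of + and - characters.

x = -4 gives p = 5, positive; keep [-5, -4]
x = -4.5 gives p = -97.5, negative; keep [-4.5, -4]
x = -4.25 gives p = -38.460938, negative; keep [-4.25, -4]

+--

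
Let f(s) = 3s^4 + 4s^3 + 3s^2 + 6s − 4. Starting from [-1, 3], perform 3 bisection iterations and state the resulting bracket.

[0, 0.5]

s = 1 gives f = 12, positive; keep [-1, 1]
s = 0 gives f = -4, negative; keep [0, 1]
s = 0.5 gives f = 0.4375, positive; keep [0, 0.5]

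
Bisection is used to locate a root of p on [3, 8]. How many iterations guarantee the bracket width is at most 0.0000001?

26

Width after n steps is 5/2^n. Need 2^n ≥ 5/0.0000001 = 50000000.
2^25 = 33554432 < 50000000 ≤ 2^26 = 67108864, so n = 26.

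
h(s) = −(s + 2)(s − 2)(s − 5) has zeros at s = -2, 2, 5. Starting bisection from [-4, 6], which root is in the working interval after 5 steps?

s = 1 gives h = -12, negative; keep [-4, 1]
s = -1.5 gives h = -11.375, negative; keep [-4, -1.5]
s = -2.75 gives h = 27.609375, positive; keep [-2.75, -1.5]
s = -2.125 gives h = 3.6738, positive; keep [-2.125, -1.5]
s = -1.8125 gives h = -4.8699, negative; keep [-2.125, -1.8125]

-2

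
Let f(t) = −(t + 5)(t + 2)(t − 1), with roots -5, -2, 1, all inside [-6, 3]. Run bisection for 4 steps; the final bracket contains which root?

1

t = -1.5 gives f = 4.375, positive; keep [-1.5, 3]
t = 0.75 gives f = 3.953125, positive; keep [0.75, 3]
t = 1.875 gives f = -23.310547, negative; keep [0.75, 1.875]
t = 1.3125 gives f = -6.5344, negative; keep [0.75, 1.3125]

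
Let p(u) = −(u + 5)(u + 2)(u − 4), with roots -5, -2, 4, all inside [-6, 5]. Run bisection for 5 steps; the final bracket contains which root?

midpoint -0.5: p = 30.375 > 0 → [-0.5, 5]
midpoint 2.25: p = 53.921875 > 0 → [2.25, 5]
midpoint 3.625: p = 18.193359 > 0 → [3.625, 5]
midpoint 4.3125: p = -18.3704 < 0 → [3.625, 4.3125]
midpoint 3.96875: p = 1.6729 > 0 → [3.96875, 4.3125]

4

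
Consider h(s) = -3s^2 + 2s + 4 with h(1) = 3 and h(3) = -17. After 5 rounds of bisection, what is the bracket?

[1.5, 1.5625]

s = 2 gives h = -4, negative; keep [1, 2]
s = 1.5 gives h = 0.25, positive; keep [1.5, 2]
s = 1.75 gives h = -1.6875, negative; keep [1.5, 1.75]
s = 1.625 gives h = -0.6719, negative; keep [1.5, 1.625]
s = 1.5625 gives h = -0.1992, negative; keep [1.5, 1.5625]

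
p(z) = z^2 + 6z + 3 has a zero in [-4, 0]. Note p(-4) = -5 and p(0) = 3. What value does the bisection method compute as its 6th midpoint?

-0.5625

midpoint -2: p = -5 < 0 → [-2, 0]
midpoint -1: p = -2 < 0 → [-1, 0]
midpoint -0.5: p = 0.25 > 0 → [-1, -0.5]
midpoint -0.75: p = -0.9375 < 0 → [-0.75, -0.5]
midpoint -0.625: p = -0.3594 < 0 → [-0.625, -0.5]
midpoint -0.5625: p = -0.0586 < 0 → [-0.5625, -0.5]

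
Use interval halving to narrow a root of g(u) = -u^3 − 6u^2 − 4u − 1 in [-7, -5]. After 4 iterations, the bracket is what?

[-5.375, -5.25]

m = -6, g(m) = 23 (+); new bracket [-6, -5]
m = -5.5, g(m) = 5.875 (+); new bracket [-5.5, -5]
m = -5.25, g(m) = -0.671875 (−); new bracket [-5.5, -5.25]
m = -5.375, g(m) = 2.4434 (+); new bracket [-5.375, -5.25]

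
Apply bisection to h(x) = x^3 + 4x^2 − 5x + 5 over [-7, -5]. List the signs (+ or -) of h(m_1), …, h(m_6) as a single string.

m = -6, h(m) = -37 (−); new bracket [-6, -5]
m = -5.5, h(m) = -12.875 (−); new bracket [-5.5, -5]
m = -5.25, h(m) = -3.203125 (−); new bracket [-5.25, -5]
m = -5.125, h(m) = 1.0762 (+); new bracket [-5.25, -5.125]
m = -5.1875, h(m) = -1.0183 (−); new bracket [-5.1875, -5.125]
m = -5.15625, h(m) = 0.0401 (+); new bracket [-5.1875, -5.15625]

---+-+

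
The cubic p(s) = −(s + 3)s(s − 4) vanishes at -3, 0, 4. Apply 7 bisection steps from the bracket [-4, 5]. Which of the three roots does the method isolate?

s = 0.5 gives p = 6.125, positive; keep [0.5, 5]
s = 2.75 gives p = 19.765625, positive; keep [2.75, 5]
s = 3.875 gives p = 3.330078, positive; keep [3.875, 5]
s = 4.4375 gives p = -14.4392, negative; keep [3.875, 4.4375]
s = 4.15625 gives p = -4.6474, negative; keep [3.875, 4.15625]
s = 4.015625 gives p = -0.4402, negative; keep [3.875, 4.015625]
s = 3.9453125 gives p = 1.4985, positive; keep [3.9453125, 4.015625]

4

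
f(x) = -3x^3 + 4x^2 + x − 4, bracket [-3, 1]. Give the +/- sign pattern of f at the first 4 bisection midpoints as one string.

f(-1) = 2 > 0, so the root lies in [-1, 1]
f(0) = -4 < 0, so the root lies in [-1, 0]
f(-0.5) = -3.125 < 0, so the root lies in [-1, -0.5]
f(-0.75) = -1.2344 < 0, so the root lies in [-1, -0.75]

+---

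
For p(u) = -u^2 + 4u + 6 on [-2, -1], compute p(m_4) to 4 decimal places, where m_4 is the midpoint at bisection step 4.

-0.1602

p(-1.5) = -2.25 < 0, so the root lies in [-1.5, -1]
p(-1.25) = -0.5625 < 0, so the root lies in [-1.25, -1]
p(-1.125) = 0.234375 > 0, so the root lies in [-1.25, -1.125]
p(-1.1875) = -0.1602 < 0, so the root lies in [-1.1875, -1.125]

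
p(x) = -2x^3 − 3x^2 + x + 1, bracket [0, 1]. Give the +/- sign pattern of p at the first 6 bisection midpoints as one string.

+--+++

x = 0.5 gives p = 0.5, positive; keep [0.5, 1]
x = 0.75 gives p = -0.78125, negative; keep [0.5, 0.75]
x = 0.625 gives p = -0.035156, negative; keep [0.5, 0.625]
x = 0.5625 gives p = 0.2573, positive; keep [0.5625, 0.625]
x = 0.59375 gives p = 0.1175, positive; keep [0.59375, 0.625]
x = 0.609375 gives p = 0.0428, positive; keep [0.609375, 0.625]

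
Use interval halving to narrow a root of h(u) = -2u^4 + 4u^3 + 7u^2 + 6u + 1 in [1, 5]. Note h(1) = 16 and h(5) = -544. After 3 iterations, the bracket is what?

h(3) = 28 > 0, so the root lies in [3, 5]
h(4) = -119 < 0, so the root lies in [3, 4]
h(3.5) = -20.875 < 0, so the root lies in [3, 3.5]

[3, 3.5]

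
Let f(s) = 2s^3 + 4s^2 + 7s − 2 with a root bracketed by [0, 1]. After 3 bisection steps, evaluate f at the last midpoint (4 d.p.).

-1.0586

midpoint 0.5: f = 2.75 > 0 → [0, 0.5]
midpoint 0.25: f = 0.03125 > 0 → [0, 0.25]
midpoint 0.125: f = -1.058594 < 0 → [0.125, 0.25]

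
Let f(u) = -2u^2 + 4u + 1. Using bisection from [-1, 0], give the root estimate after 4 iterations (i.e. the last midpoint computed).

-0.1875

u = -0.5 gives f = -1.5, negative; keep [-0.5, 0]
u = -0.25 gives f = -0.125, negative; keep [-0.25, 0]
u = -0.125 gives f = 0.46875, positive; keep [-0.25, -0.125]
u = -0.1875 gives f = 0.1797, positive; keep [-0.25, -0.1875]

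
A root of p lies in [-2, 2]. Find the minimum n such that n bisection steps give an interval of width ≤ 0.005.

Width after n steps is 4/2^n. Need 2^n ≥ 4/0.005 = 800.
2^9 = 512 < 800 ≤ 2^10 = 1024, so n = 10.

10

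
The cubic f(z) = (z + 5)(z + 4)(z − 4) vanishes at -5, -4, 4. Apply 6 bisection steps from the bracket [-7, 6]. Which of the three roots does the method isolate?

f(-0.5) = -70.875 < 0, so the root lies in [-0.5, 6]
f(2.75) = -65.390625 < 0, so the root lies in [2.75, 6]
f(4.375) = 29.443359 > 0, so the root lies in [2.75, 4.375]
f(3.5625) = -28.3298 < 0, so the root lies in [3.5625, 4.375]
f(3.96875) = -2.2334 < 0, so the root lies in [3.96875, 4.375]
f(4.171875) = 12.8823 > 0, so the root lies in [3.96875, 4.171875]

4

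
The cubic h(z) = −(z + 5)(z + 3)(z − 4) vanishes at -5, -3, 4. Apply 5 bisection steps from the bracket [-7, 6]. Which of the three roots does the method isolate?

4

midpoint -0.5: h = 50.625 > 0 → [-0.5, 6]
midpoint 2.75: h = 55.703125 > 0 → [2.75, 6]
midpoint 4.375: h = -25.927734 < 0 → [2.75, 4.375]
midpoint 3.5625: h = 24.5837 > 0 → [3.5625, 4.375]
midpoint 3.96875: h = 1.9532 > 0 → [3.96875, 4.375]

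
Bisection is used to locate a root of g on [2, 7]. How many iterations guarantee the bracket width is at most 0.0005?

14

Width after n steps is 5/2^n. Need 2^n ≥ 5/0.0005 = 10000.
2^13 = 8192 < 10000 ≤ 2^14 = 16384, so n = 14.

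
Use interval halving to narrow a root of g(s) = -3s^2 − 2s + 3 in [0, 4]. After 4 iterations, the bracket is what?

[0.5, 0.75]

g(2) = -13 < 0, so the root lies in [0, 2]
g(1) = -2 < 0, so the root lies in [0, 1]
g(0.5) = 1.25 > 0, so the root lies in [0.5, 1]
g(0.75) = -0.1875 < 0, so the root lies in [0.5, 0.75]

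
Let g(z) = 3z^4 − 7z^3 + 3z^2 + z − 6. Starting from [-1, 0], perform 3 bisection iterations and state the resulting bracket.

[-0.875, -0.75]

z = -0.5 gives g = -4.6875, negative; keep [-1, -0.5]
z = -0.75 gives g = -1.160156, negative; keep [-1, -0.75]
z = -0.875 gives g = 1.869873, positive; keep [-0.875, -0.75]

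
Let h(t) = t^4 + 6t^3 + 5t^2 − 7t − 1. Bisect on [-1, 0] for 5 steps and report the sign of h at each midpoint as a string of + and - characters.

m = -0.5, h(m) = 3.0625 (+); new bracket [-0.5, 0]
m = -0.25, h(m) = 0.972656 (+); new bracket [-0.25, 0]
m = -0.125, h(m) = -0.05835 (−); new bracket [-0.25, -0.125]
m = -0.1875, h(m) = 0.45 (+); new bracket [-0.1875, -0.125]
m = -0.15625, h(m) = 0.1935 (+); new bracket [-0.15625, -0.125]

++-++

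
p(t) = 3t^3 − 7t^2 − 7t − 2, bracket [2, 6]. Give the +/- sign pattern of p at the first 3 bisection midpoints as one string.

+-+

m = 4, p(m) = 50 (+); new bracket [2, 4]
m = 3, p(m) = -5 (−); new bracket [3, 4]
m = 3.5, p(m) = 16.375 (+); new bracket [3, 3.5]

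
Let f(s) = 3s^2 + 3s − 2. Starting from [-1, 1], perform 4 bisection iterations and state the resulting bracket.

[0.375, 0.5]

m = 0, f(m) = -2 (−); new bracket [0, 1]
m = 0.5, f(m) = 0.25 (+); new bracket [0, 0.5]
m = 0.25, f(m) = -1.0625 (−); new bracket [0.25, 0.5]
m = 0.375, f(m) = -0.4531 (−); new bracket [0.375, 0.5]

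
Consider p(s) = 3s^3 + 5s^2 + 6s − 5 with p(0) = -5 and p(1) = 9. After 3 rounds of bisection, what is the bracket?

[0.5, 0.625]

s = 0.5 gives p = -0.375, negative; keep [0.5, 1]
s = 0.75 gives p = 3.578125, positive; keep [0.5, 0.75]
s = 0.625 gives p = 1.435547, positive; keep [0.5, 0.625]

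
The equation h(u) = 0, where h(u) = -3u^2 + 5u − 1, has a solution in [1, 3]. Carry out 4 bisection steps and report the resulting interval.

[1.375, 1.5]

h(2) = -3 < 0, so the root lies in [1, 2]
h(1.5) = -0.25 < 0, so the root lies in [1, 1.5]
h(1.25) = 0.5625 > 0, so the root lies in [1.25, 1.5]
h(1.375) = 0.2031 > 0, so the root lies in [1.375, 1.5]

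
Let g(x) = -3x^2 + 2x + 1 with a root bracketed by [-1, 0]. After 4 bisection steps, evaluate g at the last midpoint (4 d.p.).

0.0820

m = -0.5, g(m) = -0.75 (−); new bracket [-0.5, 0]
m = -0.25, g(m) = 0.3125 (+); new bracket [-0.5, -0.25]
m = -0.375, g(m) = -0.171875 (−); new bracket [-0.375, -0.25]
m = -0.3125, g(m) = 0.082 (+); new bracket [-0.375, -0.3125]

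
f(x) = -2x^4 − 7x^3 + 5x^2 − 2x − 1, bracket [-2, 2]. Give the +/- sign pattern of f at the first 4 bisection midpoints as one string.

-++-

f(0) = -1 < 0, so the root lies in [-2, 0]
f(-1) = 11 > 0, so the root lies in [-1, 0]
f(-0.5) = 2 > 0, so the root lies in [-0.5, 0]
f(-0.25) = -0.0859 < 0, so the root lies in [-0.5, -0.25]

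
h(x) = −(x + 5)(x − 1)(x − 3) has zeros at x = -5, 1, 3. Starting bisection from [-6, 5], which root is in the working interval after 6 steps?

-5

m = -0.5, h(m) = -23.625 (−); new bracket [-6, -0.5]
m = -3.25, h(m) = -46.484375 (−); new bracket [-6, -3.25]
m = -4.625, h(m) = -16.083984 (−); new bracket [-6, -4.625]
m = -5.3125, h(m) = 16.3977 (+); new bracket [-5.3125, -4.625]
m = -4.96875, h(m) = -1.4864 (−); new bracket [-5.3125, -4.96875]
m = -5.140625, h(m) = 7.0296 (+); new bracket [-5.140625, -4.96875]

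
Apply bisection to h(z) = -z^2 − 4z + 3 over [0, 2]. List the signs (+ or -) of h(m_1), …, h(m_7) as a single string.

-+-+--+

m = 1, h(m) = -2 (−); new bracket [0, 1]
m = 0.5, h(m) = 0.75 (+); new bracket [0.5, 1]
m = 0.75, h(m) = -0.5625 (−); new bracket [0.5, 0.75]
m = 0.625, h(m) = 0.1094 (+); new bracket [0.625, 0.75]
m = 0.6875, h(m) = -0.2227 (−); new bracket [0.625, 0.6875]
m = 0.65625, h(m) = -0.0557 (−); new bracket [0.625, 0.65625]
m = 0.640625, h(m) = 0.0271 (+); new bracket [0.640625, 0.65625]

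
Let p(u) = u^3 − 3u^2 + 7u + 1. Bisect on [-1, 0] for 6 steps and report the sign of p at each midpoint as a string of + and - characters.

--+---

midpoint -0.5: p = -3.375 < 0 → [-0.5, 0]
midpoint -0.25: p = -0.953125 < 0 → [-0.25, 0]
midpoint -0.125: p = 0.076172 > 0 → [-0.25, -0.125]
midpoint -0.1875: p = -0.4246 < 0 → [-0.1875, -0.125]
midpoint -0.15625: p = -0.1708 < 0 → [-0.15625, -0.125]
midpoint -0.140625: p = -0.0465 < 0 → [-0.140625, -0.125]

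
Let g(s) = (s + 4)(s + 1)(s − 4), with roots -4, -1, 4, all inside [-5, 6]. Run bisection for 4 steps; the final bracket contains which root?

m = 0.5, g(m) = -23.625 (−); new bracket [0.5, 6]
m = 3.25, g(m) = -23.109375 (−); new bracket [3.25, 6]
m = 4.625, g(m) = 30.322266 (+); new bracket [3.25, 4.625]
m = 3.9375, g(m) = -2.4495 (−); new bracket [3.9375, 4.625]

4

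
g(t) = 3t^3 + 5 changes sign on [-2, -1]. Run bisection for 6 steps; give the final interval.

midpoint -1.5: g = -5.125 < 0 → [-1.5, -1]
midpoint -1.25: g = -0.859375 < 0 → [-1.25, -1]
midpoint -1.125: g = 0.728516 > 0 → [-1.25, -1.125]
midpoint -1.1875: g = -0.0237 < 0 → [-1.1875, -1.125]
midpoint -1.15625: g = 0.3626 > 0 → [-1.1875, -1.15625]
midpoint -1.171875: g = 0.172 > 0 → [-1.1875, -1.171875]

[-1.1875, -1.171875]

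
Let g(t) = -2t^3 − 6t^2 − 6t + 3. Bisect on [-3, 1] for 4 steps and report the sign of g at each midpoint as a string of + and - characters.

g(-1) = 5 > 0, so the root lies in [-1, 1]
g(0) = 3 > 0, so the root lies in [0, 1]
g(0.5) = -1.75 < 0, so the root lies in [0, 0.5]
g(0.25) = 1.0938 > 0, so the root lies in [0.25, 0.5]

++-+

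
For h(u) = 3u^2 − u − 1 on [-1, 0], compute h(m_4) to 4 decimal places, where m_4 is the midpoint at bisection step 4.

m = -0.5, h(m) = 0.25 (+); new bracket [-0.5, 0]
m = -0.25, h(m) = -0.5625 (−); new bracket [-0.5, -0.25]
m = -0.375, h(m) = -0.203125 (−); new bracket [-0.5, -0.375]
m = -0.4375, h(m) = 0.0117 (+); new bracket [-0.4375, -0.375]

0.0117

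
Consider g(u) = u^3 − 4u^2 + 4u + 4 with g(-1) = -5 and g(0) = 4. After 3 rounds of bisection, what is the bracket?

[-0.625, -0.5]

u = -0.5 gives g = 0.875, positive; keep [-1, -0.5]
u = -0.75 gives g = -1.671875, negative; keep [-0.75, -0.5]
u = -0.625 gives g = -0.306641, negative; keep [-0.625, -0.5]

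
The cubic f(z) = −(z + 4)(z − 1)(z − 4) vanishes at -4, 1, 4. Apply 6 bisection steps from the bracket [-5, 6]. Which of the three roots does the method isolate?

-4

midpoint 0.5: f = -7.875 < 0 → [-5, 0.5]
midpoint -2.25: f = -35.546875 < 0 → [-5, -2.25]
midpoint -3.625: f = -13.224609 < 0 → [-5, -3.625]
midpoint -4.3125: f = 13.8 > 0 → [-4.3125, -3.625]
midpoint -3.96875: f = -1.2373 < 0 → [-4.3125, -3.96875]
midpoint -4.140625: f = 5.8849 > 0 → [-4.140625, -3.96875]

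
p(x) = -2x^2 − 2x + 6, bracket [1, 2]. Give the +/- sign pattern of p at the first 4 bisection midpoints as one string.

m = 1.5, p(m) = -1.5 (−); new bracket [1, 1.5]
m = 1.25, p(m) = 0.375 (+); new bracket [1.25, 1.5]
m = 1.375, p(m) = -0.53125 (−); new bracket [1.25, 1.375]
m = 1.3125, p(m) = -0.0703 (−); new bracket [1.25, 1.3125]

-+--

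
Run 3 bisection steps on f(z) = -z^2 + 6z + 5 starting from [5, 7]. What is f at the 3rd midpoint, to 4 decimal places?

-0.0625

z = 6 gives f = 5, positive; keep [6, 7]
z = 6.5 gives f = 1.75, positive; keep [6.5, 7]
z = 6.75 gives f = -0.0625, negative; keep [6.5, 6.75]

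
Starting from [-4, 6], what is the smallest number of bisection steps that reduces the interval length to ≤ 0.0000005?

25

Width after n steps is 10/2^n. Need 2^n ≥ 10/0.0000005 = 20000000.
2^24 = 16777216 < 20000000 ≤ 2^25 = 33554432, so n = 25.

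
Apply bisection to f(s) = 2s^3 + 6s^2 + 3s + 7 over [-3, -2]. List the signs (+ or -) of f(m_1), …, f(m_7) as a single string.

s = -2.5 gives f = 5.75, positive; keep [-3, -2.5]
s = -2.75 gives f = 2.53125, positive; keep [-3, -2.75]
s = -2.875 gives f = 0.441406, positive; keep [-3, -2.875]
s = -2.9375 gives f = -0.7339, negative; keep [-2.9375, -2.875]
s = -2.90625 gives f = -0.1351, negative; keep [-2.90625, -2.875]
s = -2.890625 gives f = 0.1559, positive; keep [-2.90625, -2.890625]
s = -2.8984375 gives f = 0.0111, positive; keep [-2.90625, -2.8984375]

+++--++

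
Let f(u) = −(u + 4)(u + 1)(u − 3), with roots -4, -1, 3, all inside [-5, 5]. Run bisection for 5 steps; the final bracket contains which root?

f(0) = 12 > 0, so the root lies in [0, 5]
f(2.5) = 11.375 > 0, so the root lies in [2.5, 5]
f(3.75) = -27.609375 < 0, so the root lies in [2.5, 3.75]
f(3.125) = -3.6738 < 0, so the root lies in [2.5, 3.125]
f(2.8125) = 4.8699 > 0, so the root lies in [2.8125, 3.125]

3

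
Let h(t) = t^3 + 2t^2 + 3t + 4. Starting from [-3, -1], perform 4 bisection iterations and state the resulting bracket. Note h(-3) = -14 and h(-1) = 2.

h(-2) = -2 < 0, so the root lies in [-2, -1]
h(-1.5) = 0.625 > 0, so the root lies in [-2, -1.5]
h(-1.75) = -0.484375 < 0, so the root lies in [-1.75, -1.5]
h(-1.625) = 0.1152 > 0, so the root lies in [-1.75, -1.625]

[-1.75, -1.625]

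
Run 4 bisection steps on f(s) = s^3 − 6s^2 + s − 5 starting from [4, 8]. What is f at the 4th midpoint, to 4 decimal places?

-7.5156

m = 6, f(m) = 1 (+); new bracket [4, 6]
m = 5, f(m) = -25 (−); new bracket [5, 6]
m = 5.5, f(m) = -14.625 (−); new bracket [5.5, 6]
m = 5.75, f(m) = -7.5156 (−); new bracket [5.75, 6]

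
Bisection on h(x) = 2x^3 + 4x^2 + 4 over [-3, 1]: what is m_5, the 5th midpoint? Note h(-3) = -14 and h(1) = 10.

x = -1 gives h = 6, positive; keep [-3, -1]
x = -2 gives h = 4, positive; keep [-3, -2]
x = -2.5 gives h = -2.25, negative; keep [-2.5, -2]
x = -2.25 gives h = 1.4688, positive; keep [-2.5, -2.25]
x = -2.375 gives h = -0.2305, negative; keep [-2.375, -2.25]

-2.375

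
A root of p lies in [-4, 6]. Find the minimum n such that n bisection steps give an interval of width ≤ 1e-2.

Width after n steps is 10/2^n. Need 2^n ≥ 10/1e-2 = 1000.
2^9 = 512 < 1000 ≤ 2^10 = 1024, so n = 10.

10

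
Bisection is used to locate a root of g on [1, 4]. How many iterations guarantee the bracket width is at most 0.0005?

Width after n steps is 3/2^n. Need 2^n ≥ 3/0.0005 = 6000.
2^12 = 4096 < 6000 ≤ 2^13 = 8192, so n = 13.

13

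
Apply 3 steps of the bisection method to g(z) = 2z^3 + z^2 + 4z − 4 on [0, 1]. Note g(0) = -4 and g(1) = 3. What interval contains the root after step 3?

z = 0.5 gives g = -1.5, negative; keep [0.5, 1]
z = 0.75 gives g = 0.40625, positive; keep [0.5, 0.75]
z = 0.625 gives g = -0.621094, negative; keep [0.625, 0.75]

[0.625, 0.75]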